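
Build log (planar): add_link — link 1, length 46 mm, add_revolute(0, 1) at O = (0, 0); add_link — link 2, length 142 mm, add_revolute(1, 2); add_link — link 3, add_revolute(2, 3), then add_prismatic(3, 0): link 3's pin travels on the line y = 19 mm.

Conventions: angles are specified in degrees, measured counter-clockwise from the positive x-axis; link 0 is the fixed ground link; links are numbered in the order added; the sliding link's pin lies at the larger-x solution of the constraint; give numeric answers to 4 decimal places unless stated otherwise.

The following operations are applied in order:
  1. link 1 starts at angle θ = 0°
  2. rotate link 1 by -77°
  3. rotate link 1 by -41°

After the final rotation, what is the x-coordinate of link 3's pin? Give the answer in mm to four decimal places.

geometry: r = 46 mm, L = 142 mm, e = 19 mm; θ starts at 0°
rotate link 1 by -77°: θ ← 0° -77° = -77°
rotate link 1 by -41°: θ ← -77° -41° = -118°
crank pin P = (r cos θ, r sin θ) = (-21.595692, -40.615589)
h = r sin θ − e = -40.615589 − 19 = -59.615589
x = r cos θ + √(L² − h²) = -21.595692 + 128.879717 = 107.284025

107.2840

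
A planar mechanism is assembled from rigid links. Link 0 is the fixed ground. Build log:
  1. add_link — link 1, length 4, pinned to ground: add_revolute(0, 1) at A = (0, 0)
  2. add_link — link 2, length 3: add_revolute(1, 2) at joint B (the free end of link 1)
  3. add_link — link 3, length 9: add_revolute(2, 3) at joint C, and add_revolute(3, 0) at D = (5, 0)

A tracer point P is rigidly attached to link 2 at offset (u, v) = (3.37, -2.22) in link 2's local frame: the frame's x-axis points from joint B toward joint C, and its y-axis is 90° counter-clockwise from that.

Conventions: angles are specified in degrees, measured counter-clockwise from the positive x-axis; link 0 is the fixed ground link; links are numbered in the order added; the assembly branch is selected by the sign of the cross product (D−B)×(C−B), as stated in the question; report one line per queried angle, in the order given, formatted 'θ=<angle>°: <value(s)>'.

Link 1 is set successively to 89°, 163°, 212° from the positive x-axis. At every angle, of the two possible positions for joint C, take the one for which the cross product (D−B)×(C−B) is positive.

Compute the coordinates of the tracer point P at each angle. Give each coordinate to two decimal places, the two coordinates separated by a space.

A=(0,0), D=(5.00,0)
θ=89°: B = A + 4.00·(cos89°, sin89°) = (0.0698, 3.9994)
θ=89°: |BD| = 6.3484
θ=89°: circle(B,3.00) ∩ circle(D,9.00): a=-2.4966, h=1.6635
θ=89°:   candidates: C₊=(-0.8210,6.8641) cross=10.561; C₋=(-2.9170,4.2803) cross=-10.561
θ=89°:   branch + wants cross > 0 → take C=(-0.8210,6.8641) (cross=10.561)
θ=89°: ex = (C−B)/|BC| = (-0.2970,0.9549); ey = (-0.9549,-0.2970)
θ=89°: P = B + 3.37·ex + -2.22·ey = (1.1889,7.8766)
θ=163°: B = A + 4.00·(cos163°, sin163°) = (-3.8252, 1.1695)
θ=163°: |BD| = 8.9024
θ=163°: circle(B,3.00) ∩ circle(D,9.00): a=0.4073, h=2.9722
θ=163°:   candidates: C₊=(-3.0310,4.0624) cross=26.460; C₋=(-3.8119,-1.8305) cross=-26.460
θ=163°:   branch + wants cross > 0 → take C=(-3.0310,4.0624) (cross=26.460)
θ=163°: ex = (C−B)/|BC| = (0.2647,0.9643); ey = (-0.9643,0.2647)
θ=163°: P = B + 3.37·ex + -2.22·ey = (-0.7922,3.8315)
θ=212°: B = A + 4.00·(cos212°, sin212°) = (-3.3922, -2.1197)
θ=212°: |BD| = 8.6557
θ=212°: circle(B,3.00) ∩ circle(D,9.00): a=0.1688, h=2.9952
θ=212°:   candidates: C₊=(-3.9620,0.8257) cross=25.926; C₋=(-2.4950,-4.9824) cross=-25.926
θ=212°:   branch + wants cross > 0 → take C=(-3.9620,0.8257) (cross=25.926)
θ=212°: ex = (C−B)/|BC| = (-0.1900,0.9818); ey = (-0.9818,-0.1900)
θ=212°: P = B + 3.37·ex + -2.22·ey = (-1.8527,1.6107)

θ=89°: 1.19 7.88
θ=163°: -0.79 3.83
θ=212°: -1.85 1.61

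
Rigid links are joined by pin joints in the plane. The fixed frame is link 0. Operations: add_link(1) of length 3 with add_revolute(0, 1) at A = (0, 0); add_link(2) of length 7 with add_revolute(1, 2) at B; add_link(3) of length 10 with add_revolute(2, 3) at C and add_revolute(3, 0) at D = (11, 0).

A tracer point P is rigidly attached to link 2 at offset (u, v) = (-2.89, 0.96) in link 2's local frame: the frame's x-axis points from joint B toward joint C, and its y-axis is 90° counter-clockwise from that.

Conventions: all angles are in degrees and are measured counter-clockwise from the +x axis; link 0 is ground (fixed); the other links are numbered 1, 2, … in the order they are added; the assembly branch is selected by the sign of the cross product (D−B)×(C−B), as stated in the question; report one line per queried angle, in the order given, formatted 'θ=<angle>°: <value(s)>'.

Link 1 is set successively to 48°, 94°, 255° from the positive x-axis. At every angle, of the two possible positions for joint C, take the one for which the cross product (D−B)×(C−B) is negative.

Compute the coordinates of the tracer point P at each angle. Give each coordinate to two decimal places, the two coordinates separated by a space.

A=(0,0), D=(11.00,0)
θ=48°: B = A + 3.00·(cos48°, sin48°) = (2.0074, 2.2294)
θ=48°: |BD| = 9.2648
θ=48°: circle(B,7.00) ∩ circle(D,10.00): a=1.8801, h=6.7428
θ=48°:   candidates: C₊=(5.4548,8.3217) cross=62.471; C₋=(2.2097,-4.7676) cross=-62.471
θ=48°:   branch - wants cross < 0 → take C=(2.2097,-4.7676) (cross=-62.471)
θ=48°: ex = (C−B)/|BC| = (0.0289,-0.9996); ey = (0.9996,0.0289)
θ=48°: P = B + -2.89·ex + 0.96·ey = (2.8835,5.1460)
θ=94°: B = A + 3.00·(cos94°, sin94°) = (-0.2093, 2.9927)
θ=94°: |BD| = 11.6019
θ=94°: circle(B,7.00) ∩ circle(D,10.00): a=3.6030, h=6.0015
θ=94°:   candidates: C₊=(4.8199,7.8617) cross=69.629; C₋=(1.7237,-3.7351) cross=-69.629
θ=94°:   branch - wants cross < 0 → take C=(1.7237,-3.7351) (cross=-69.629)
θ=94°: ex = (C−B)/|BC| = (0.2761,-0.9611); ey = (0.9611,0.2761)
θ=94°: P = B + -2.89·ex + 0.96·ey = (-0.0847,6.0354)
θ=255°: B = A + 3.00·(cos255°, sin255°) = (-0.7765, -2.8978)
θ=255°: |BD| = 12.1277
θ=255°: circle(B,7.00) ∩ circle(D,10.00): a=3.9613, h=5.7714
θ=255°:   candidates: C₊=(1.6911,3.6529) cross=69.993; C₋=(4.4491,-7.5555) cross=-69.993
θ=255°:   branch - wants cross < 0 → take C=(4.4491,-7.5555) (cross=-69.993)
θ=255°: ex = (C−B)/|BC| = (0.7465,-0.6654); ey = (0.6654,0.7465)
θ=255°: P = B + -2.89·ex + 0.96·ey = (-2.2951,-0.2582)

θ=48°: 2.88 5.15
θ=94°: -0.08 6.04
θ=255°: -2.30 -0.26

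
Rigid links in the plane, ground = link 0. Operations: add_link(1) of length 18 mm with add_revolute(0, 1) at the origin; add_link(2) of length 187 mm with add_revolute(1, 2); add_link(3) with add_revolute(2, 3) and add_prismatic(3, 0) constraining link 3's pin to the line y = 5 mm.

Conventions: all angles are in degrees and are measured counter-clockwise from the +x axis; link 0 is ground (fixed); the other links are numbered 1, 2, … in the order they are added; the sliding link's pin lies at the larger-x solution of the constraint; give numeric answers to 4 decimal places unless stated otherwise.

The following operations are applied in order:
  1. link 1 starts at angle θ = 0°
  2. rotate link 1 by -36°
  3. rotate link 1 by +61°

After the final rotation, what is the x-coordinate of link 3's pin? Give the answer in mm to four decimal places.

geometry: r = 18 mm, L = 187 mm, e = 5 mm; θ starts at 0°
rotate link 1 by -36°: θ ← 0° -36° = -36°
rotate link 1 by +61°: θ ← -36° +61° = 25°
crank pin P = (r cos θ, r sin θ) = (16.313540, 7.607129)
h = r sin θ − e = 7.607129 − 5 = 2.607129
x = r cos θ + √(L² − h²) = 16.313540 + 186.981825 = 203.295365

203.2954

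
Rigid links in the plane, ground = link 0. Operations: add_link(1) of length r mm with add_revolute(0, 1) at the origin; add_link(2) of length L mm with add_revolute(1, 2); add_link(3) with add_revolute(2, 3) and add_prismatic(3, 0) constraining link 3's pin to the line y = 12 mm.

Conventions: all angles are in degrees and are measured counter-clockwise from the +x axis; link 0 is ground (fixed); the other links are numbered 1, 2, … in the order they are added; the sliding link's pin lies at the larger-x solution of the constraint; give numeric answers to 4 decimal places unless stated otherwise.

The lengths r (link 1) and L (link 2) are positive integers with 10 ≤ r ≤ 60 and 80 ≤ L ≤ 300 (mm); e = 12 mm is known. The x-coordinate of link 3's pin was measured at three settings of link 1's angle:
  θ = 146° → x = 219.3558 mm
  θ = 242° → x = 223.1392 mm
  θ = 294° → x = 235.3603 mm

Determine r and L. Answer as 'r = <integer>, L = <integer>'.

constraint per measurement: (x − r cos θ)² + (r sin θ − e)² = L²
subtracting the θ₁ and θ₂ equations cancels the r² and L² terms:
r = (x₁² − x₂²) / (2[(x₁cos θ₁ + e sin θ₁) − (x₂cos θ₂ + e sin θ₂)]) = 13.9999 → r = 14
L² = (x₁ − r cos θ₁)² + (r sin θ₁ − e)² = 53360.9958 → L = 231.0000 → L = 231
check at θ₃=294°: x = 235.3603 (printed 235.3603) ✓

r = 14, L = 231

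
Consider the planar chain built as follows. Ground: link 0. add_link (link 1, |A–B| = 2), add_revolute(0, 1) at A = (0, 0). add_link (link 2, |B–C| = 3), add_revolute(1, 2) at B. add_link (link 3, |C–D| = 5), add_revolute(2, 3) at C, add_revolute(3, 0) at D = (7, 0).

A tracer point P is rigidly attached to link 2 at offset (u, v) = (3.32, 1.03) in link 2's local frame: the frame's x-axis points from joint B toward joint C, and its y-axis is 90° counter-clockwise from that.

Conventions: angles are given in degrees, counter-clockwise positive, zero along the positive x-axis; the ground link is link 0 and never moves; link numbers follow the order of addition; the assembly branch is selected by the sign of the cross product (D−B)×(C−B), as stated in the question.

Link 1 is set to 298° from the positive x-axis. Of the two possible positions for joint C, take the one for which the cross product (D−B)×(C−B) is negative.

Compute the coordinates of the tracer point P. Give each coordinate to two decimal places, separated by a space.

A=(0,0), D=(7.00,0)
B = A + 2.00·(cos298°, sin298°) = (0.9389, -1.7659)
|BD| = 6.3131
circle(B,3.00) ∩ circle(D,5.00): a=1.8893, h=2.3303
  candidates: C₊=(2.1010,0.9999) cross=14.712; C₋=(3.4047,-3.4747) cross=-14.712
  branch - wants cross < 0 → take C=(3.4047,-3.4747) (cross=-14.712)
ex = (C−B)/|BC| = (0.8219,-0.5696); ey = (0.5696,0.8219)
P = B + 3.32·ex + 1.03·ey = (4.2544,-2.8104)

4.25 -2.81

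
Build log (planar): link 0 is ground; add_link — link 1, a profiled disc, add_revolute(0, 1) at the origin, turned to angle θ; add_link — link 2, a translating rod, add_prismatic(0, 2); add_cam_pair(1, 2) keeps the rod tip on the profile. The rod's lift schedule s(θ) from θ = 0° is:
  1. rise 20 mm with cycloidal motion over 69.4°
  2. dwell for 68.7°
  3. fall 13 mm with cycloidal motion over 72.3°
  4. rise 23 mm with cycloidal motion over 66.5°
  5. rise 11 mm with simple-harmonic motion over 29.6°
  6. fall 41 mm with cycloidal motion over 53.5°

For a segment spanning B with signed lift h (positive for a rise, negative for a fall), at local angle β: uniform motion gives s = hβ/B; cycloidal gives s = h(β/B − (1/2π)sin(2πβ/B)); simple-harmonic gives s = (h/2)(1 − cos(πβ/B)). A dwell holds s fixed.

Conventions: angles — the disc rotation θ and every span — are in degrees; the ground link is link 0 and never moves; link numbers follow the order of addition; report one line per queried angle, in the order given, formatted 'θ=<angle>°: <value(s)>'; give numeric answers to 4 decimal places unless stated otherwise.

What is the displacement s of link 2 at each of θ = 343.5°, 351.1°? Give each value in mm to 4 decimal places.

seg 1 [0°–69.4°] cycloidal, h=20: full span → s += 20 → s = 20.0000
seg 2 [69.4°–138.1°] dwell: s stays 20.0000
seg 3 [138.1°–210.4°] cycloidal, h=-13: full span → s += -13 → s = 7.0000
seg 4 [210.4°–276.9°] cycloidal, h=23: full span → s += 23 → s = 30.0000
seg 5 [276.9°–306.5°] simple-harmonic, h=11: full span → s += 11 → s = 41.0000
seg 6 [306.5°–360°] cycloidal, h=-41: θ=343.5° here. β=37, B=53.5. -41·(0.6916 − sin(2π·0.6916)/(2π)) = -34.4459 → s = 6.5541
seg 6 [306.5°–360°] cycloidal, h=-41: θ=351.1° here. β=44.6, B=53.5. -41·(0.8336 − sin(2π·0.8336)/(2π)) = -39.8242 → s = 1.1758

θ=343.5°: 6.5541
θ=351.1°: 1.1758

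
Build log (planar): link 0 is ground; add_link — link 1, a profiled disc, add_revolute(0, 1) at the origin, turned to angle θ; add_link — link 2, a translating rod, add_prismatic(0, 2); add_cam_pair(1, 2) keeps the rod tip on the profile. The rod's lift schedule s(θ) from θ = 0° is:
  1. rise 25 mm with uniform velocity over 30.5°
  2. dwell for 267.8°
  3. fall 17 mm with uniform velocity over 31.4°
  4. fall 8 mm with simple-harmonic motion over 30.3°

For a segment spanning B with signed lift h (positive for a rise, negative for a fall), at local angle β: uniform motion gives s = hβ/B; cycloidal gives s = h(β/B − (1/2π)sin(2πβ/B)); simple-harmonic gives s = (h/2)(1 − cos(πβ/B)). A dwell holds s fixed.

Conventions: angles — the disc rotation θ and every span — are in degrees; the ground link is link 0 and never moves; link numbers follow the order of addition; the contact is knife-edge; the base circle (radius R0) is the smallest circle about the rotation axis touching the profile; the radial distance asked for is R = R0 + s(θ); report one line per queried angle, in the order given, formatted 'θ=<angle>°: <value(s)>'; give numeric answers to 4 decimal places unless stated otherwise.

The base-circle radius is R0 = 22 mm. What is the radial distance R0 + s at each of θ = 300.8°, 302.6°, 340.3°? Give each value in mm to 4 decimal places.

seg 1 [0°–30.5°] uniform, h=25: full span → s += 25 → s = 25.0000
seg 2 [30.5°–298.3°] dwell: s stays 25.0000
seg 3 [298.3°–329.7°] uniform, h=-17: θ=300.8° here. β=2.5, B=31.4. -17·2.5/31.4 = -1.3535 → s = 23.6465
seg 3 [298.3°–329.7°] uniform, h=-17: θ=302.6° here. β=4.3, B=31.4. -17·4.3/31.4 = -2.3280 → s = 22.6720
seg 3 [298.3°–329.7°] uniform, h=-17: full span → s += -17 → s = 8.0000
seg 4 [329.7°–360°] simple-harmonic, h=-8: θ=340.3° here. β=10.6, B=30.3. -8/2·(1 − cos(π·0.3498)) = -2.1822 → s = 5.8178
θ=300.8°: R = R0 + s = 22 + 23.6465 = 45.6465
θ=302.6°: R = R0 + s = 22 + 22.6720 = 44.6720
θ=340.3°: R = R0 + s = 22 + 5.8178 = 27.8178

θ=300.8°: 45.6465
θ=302.6°: 44.6720
θ=340.3°: 27.8178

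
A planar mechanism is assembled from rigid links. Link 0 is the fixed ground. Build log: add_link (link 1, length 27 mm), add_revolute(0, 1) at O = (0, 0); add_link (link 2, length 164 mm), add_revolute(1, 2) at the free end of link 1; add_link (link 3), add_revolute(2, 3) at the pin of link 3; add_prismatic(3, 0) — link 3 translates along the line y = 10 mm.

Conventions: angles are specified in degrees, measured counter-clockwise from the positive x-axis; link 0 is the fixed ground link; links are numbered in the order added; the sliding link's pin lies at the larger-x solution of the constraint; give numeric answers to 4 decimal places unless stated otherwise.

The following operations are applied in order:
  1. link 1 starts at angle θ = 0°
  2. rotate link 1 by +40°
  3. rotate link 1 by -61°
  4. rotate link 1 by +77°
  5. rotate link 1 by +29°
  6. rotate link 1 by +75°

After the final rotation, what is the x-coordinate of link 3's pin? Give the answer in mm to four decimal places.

geometry: r = 27 mm, L = 164 mm, e = 10 mm; θ starts at 0°
rotate link 1 by +40°: θ ← 0° +40° = 40°
rotate link 1 by -61°: θ ← 40° -61° = -21°
rotate link 1 by +77°: θ ← -21° +77° = 56°
rotate link 1 by +29°: θ ← 56° +29° = 85°
rotate link 1 by +75°: θ ← 85° +75° = 160°
crank pin P = (r cos θ, r sin θ) = (-25.371701, 9.234544)
h = r sin θ − e = 9.234544 − 10 = -0.765456
x = r cos θ + √(L² − h²) = -25.371701 + 163.998214 = 138.626513

138.6265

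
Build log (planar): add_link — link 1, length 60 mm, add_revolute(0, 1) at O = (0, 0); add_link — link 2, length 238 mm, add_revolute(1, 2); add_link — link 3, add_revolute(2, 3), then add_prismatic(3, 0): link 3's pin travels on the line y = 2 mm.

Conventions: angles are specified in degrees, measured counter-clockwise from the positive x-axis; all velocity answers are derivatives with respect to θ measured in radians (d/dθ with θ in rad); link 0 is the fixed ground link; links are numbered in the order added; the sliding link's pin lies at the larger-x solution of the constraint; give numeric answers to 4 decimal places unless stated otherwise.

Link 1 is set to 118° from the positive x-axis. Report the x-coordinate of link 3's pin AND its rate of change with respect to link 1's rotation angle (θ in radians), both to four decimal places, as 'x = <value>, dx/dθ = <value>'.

geometry: r = 60 mm, L = 238 mm, e = 2 mm
crank pin P = (r cos θ, r sin θ) = (-28.168294, 52.976856)
h = r sin θ − e = 52.976856 − 2 = 50.976856
x = r cos θ + √(L² − h²) = -28.168294 + 232.476580 = 204.308286
dx/dθ = −r sin θ − h·r cos θ/√(L² − h²) (θ in radians; h = 50.976856) = -46.800186

x = 204.3083, dx/dθ = -46.8002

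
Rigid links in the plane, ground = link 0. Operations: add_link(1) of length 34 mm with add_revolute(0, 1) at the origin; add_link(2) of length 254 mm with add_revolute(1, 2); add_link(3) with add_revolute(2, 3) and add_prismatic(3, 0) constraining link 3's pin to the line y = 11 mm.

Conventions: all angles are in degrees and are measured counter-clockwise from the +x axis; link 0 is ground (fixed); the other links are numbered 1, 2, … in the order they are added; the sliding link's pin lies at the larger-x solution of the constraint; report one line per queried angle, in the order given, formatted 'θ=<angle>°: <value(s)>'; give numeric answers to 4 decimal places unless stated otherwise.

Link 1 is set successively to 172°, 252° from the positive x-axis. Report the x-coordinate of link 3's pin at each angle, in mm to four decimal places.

geometry: r = 34 mm, L = 254 mm, e = 11 mm
θ=172°: crank pin P = (r cos θ, r sin θ) = (-33.669114, 4.731885)
θ=172°: h = r sin θ − e = 4.731885 − 11 = -6.268115
θ=172°: x = r cos θ + √(L² − h²) = -33.669114 + 253.922647 = 220.253533
θ=252°: crank pin P = (r cos θ, r sin θ) = (-10.506578, -32.335922)
θ=252°: h = r sin θ − e = -32.335922 − 11 = -43.335922
θ=252°: x = r cos θ + √(L² − h²) = -10.506578 + 250.275844 = 239.769266

θ=172°: 220.2535
θ=252°: 239.7693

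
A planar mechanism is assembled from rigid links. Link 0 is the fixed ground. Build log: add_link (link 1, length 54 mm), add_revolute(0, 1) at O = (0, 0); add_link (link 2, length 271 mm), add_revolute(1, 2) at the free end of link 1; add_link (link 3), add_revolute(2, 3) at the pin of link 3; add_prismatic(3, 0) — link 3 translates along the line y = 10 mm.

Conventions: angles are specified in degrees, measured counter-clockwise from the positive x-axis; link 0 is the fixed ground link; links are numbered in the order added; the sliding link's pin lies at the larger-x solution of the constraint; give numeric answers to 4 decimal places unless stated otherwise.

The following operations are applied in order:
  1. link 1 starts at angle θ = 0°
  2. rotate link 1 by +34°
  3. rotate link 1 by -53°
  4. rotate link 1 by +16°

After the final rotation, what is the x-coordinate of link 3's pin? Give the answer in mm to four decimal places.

geometry: r = 54 mm, L = 271 mm, e = 10 mm; θ starts at 0°
rotate link 1 by +34°: θ ← 0° +34° = 34°
rotate link 1 by -53°: θ ← 34° -53° = -19°
rotate link 1 by +16°: θ ← -19° +16° = -3°
crank pin P = (r cos θ, r sin θ) = (53.925995, -2.826142)
h = r sin θ − e = -2.826142 − 10 = -12.826142
x = r cos θ + √(L² − h²) = 53.925995 + 270.696306 = 324.622301

324.6223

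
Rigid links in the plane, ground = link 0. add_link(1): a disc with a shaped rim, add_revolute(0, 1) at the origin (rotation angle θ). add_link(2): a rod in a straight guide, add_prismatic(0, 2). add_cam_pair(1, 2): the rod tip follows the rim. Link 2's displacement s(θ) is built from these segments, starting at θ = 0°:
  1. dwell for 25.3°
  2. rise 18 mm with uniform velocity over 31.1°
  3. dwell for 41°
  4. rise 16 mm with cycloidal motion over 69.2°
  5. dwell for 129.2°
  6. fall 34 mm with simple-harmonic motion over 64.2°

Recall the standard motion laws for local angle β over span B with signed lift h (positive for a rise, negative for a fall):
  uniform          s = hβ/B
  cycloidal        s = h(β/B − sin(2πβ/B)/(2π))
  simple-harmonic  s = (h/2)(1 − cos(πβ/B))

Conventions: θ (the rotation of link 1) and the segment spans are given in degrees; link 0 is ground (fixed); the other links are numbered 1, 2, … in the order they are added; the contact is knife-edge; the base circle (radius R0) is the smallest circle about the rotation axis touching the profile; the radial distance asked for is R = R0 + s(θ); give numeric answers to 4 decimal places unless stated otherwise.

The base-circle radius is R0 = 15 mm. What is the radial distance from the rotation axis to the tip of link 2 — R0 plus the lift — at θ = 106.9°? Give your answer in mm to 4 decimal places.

segment 1 (0° to 25.3°, dwell): s unchanged at 0.0000
segment 2 (25.3° to 56.4°, uniform, h = 18) is passed completely: s = 0.0000 + (18) = 18.0000
segment 3 (56.4° to 97.4°, dwell): s unchanged at 18.0000
θ = 106.9° falls in segment 4 (97.4° to 166.6°, cycloidal, h = 16): β = 106.9 − 97.4 = 9.5°, B = 69.2°; Δs = 16·(0.1373 − sin(2π·0.1373)/(2π)) = 0.2624; s = 18.0000 + 0.2624 = 18.2624
R = R0 + s = 15 + 18.2624 = 33.2624

33.2624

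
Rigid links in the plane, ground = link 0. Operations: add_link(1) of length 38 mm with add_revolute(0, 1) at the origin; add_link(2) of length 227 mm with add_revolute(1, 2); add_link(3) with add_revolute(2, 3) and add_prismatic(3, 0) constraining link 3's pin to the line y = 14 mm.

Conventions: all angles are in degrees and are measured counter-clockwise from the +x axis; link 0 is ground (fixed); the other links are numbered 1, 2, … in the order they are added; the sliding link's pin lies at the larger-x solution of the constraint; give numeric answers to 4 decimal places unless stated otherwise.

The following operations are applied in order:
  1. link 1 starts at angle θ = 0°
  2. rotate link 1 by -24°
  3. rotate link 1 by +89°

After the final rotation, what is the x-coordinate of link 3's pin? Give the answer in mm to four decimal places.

geometry: r = 38 mm, L = 227 mm, e = 14 mm; θ starts at 0°
rotate link 1 by -24°: θ ← 0° -24° = -24°
rotate link 1 by +89°: θ ← -24° +89° = 65°
crank pin P = (r cos θ, r sin θ) = (16.059494, 34.439696)
h = r sin θ − e = 34.439696 − 14 = 20.439696
x = r cos θ + √(L² − h²) = 16.059494 + 226.077904 = 242.137398

242.1374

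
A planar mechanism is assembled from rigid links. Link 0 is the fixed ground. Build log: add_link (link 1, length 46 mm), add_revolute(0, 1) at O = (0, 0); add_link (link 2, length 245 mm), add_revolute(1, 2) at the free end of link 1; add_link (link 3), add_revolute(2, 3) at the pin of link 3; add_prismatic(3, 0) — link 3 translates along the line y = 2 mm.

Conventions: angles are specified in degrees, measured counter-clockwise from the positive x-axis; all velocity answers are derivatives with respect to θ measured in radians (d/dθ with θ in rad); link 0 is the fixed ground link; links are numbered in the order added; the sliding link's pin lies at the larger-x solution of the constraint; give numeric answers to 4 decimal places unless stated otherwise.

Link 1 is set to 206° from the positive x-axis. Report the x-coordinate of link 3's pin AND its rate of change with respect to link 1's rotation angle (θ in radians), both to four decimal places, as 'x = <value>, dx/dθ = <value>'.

geometry: r = 46 mm, L = 245 mm, e = 2 mm
crank pin P = (r cos θ, r sin θ) = (-41.344526, -20.165073)
h = r sin θ − e = -20.165073 − 2 = -22.165073
x = r cos θ + √(L² − h²) = -41.344526 + 243.995306 = 202.650780
dx/dθ = −r sin θ − h·r cos θ/√(L² − h²) (θ in radians; h = -22.165073) = 16.409245

x = 202.6508, dx/dθ = 16.4092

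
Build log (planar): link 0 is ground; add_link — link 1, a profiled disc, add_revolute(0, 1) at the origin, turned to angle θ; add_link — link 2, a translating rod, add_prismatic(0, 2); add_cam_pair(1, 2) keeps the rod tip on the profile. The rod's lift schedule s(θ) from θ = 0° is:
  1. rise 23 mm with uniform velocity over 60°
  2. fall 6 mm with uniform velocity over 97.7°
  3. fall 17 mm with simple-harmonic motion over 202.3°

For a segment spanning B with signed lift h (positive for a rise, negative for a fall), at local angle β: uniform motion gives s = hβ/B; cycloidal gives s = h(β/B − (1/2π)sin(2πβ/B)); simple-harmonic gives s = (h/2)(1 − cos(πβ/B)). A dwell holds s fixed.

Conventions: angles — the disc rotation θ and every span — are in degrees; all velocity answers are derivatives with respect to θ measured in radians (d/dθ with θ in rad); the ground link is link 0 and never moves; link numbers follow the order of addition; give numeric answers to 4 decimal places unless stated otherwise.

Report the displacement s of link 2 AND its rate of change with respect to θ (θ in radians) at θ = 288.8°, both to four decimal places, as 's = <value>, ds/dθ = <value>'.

seg 1 [0°–60°] uniform, h=23: full span → s += 23 → s = 23.0000
seg 2 [60°–157.7°] uniform, h=-6: full span → s += -6 → s = 17.0000
seg 3 [157.7°–360°] simple-harmonic, h=-17: θ=288.8° here. β=131.1, B=202.3. -17/2·(1 − cos(π·0.6480)) = -12.3124 → s = 4.6876
velocity in seg [157.7°–360°] (simple-harmonic), θ in radians: β = 131.1° = 2.2881 rad, B = 202.3° = 3.5308 rad; ds/dθ = (πh/(2B)) sin(πβ/B) = (π·(-17)/(2·3.5308)) sin(π·0.6480) = -6.759640 mm/rad

s = 4.6876, ds/dθ = -6.7596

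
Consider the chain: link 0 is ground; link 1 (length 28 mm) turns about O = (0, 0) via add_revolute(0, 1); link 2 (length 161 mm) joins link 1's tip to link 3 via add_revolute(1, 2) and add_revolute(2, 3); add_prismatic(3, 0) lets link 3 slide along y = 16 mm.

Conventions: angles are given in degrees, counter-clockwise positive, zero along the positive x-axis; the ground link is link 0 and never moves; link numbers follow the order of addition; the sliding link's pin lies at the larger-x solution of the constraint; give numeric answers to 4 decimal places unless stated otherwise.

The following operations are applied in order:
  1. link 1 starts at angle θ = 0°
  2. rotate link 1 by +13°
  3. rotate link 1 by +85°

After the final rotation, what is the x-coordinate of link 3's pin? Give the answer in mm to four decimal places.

geometry: r = 28 mm, L = 161 mm, e = 16 mm; θ starts at 0°
rotate link 1 by +13°: θ ← 0° +13° = 13°
rotate link 1 by +85°: θ ← 13° +85° = 98°
crank pin P = (r cos θ, r sin θ) = (-3.896847, 27.727506)
h = r sin θ − e = 27.727506 − 16 = 11.727506
x = r cos θ + √(L² − h²) = -3.896847 + 160.572306 = 156.675460

156.6755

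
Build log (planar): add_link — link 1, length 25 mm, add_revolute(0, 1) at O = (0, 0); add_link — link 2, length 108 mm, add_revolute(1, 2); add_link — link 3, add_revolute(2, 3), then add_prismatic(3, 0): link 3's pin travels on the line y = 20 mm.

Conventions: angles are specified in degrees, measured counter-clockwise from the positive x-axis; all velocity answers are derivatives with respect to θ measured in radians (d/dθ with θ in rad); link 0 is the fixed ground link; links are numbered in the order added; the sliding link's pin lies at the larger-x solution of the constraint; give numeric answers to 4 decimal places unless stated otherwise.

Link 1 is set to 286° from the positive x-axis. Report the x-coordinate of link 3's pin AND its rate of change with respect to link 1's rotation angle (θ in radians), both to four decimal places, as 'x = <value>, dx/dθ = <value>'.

geometry: r = 25 mm, L = 108 mm, e = 20 mm
crank pin P = (r cos θ, r sin θ) = (6.890934, -24.031542)
h = r sin θ − e = -24.031542 − 20 = -44.031542
x = r cos θ + √(L² − h²) = 6.890934 + 98.616547 = 105.507481
dx/dθ = −r sin θ − h·r cos θ/√(L² − h²) (θ in radians; h = -44.031542) = 27.108292

x = 105.5075, dx/dθ = 27.1083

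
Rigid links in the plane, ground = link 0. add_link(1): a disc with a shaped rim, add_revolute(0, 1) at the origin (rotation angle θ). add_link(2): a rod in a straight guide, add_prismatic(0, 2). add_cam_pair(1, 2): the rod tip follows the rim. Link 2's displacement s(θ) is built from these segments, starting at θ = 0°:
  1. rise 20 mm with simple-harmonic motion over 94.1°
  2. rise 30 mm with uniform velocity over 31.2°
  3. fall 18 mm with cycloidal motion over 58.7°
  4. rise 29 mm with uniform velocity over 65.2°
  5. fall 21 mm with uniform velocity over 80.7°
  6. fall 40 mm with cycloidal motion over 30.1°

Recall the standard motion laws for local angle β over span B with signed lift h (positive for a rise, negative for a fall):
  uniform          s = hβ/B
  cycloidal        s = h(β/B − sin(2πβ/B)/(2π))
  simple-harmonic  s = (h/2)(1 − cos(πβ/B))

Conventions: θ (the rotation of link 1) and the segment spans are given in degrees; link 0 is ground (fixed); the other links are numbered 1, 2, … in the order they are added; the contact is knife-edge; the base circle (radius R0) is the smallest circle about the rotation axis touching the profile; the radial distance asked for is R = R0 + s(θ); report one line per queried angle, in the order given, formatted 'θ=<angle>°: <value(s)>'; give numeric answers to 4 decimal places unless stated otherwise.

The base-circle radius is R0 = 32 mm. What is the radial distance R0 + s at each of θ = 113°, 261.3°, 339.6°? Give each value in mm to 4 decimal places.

segment 1 (0° to 94.1°, simple-harmonic, h = 20) is passed completely: s = 0.0000 + (20) = 20.0000
θ = 113° falls in segment 2 (94.1° to 125.3°, uniform, h = 30): β = 113 − 94.1 = 18.9°, B = 31.2°; Δs = 30·18.9/31.2 = 18.1731; s = 20.0000 + 18.1731 = 38.1731
segment 2 (94.1° to 125.3°, uniform, h = 30) is passed completely: s = 20.0000 + (30) = 50.0000
segment 3 (125.3° to 184°, cycloidal, h = -18) is passed completely: s = 50.0000 + (-18) = 32.0000
segment 4 (184° to 249.2°, uniform, h = 29) is passed completely: s = 32.0000 + (29) = 61.0000
θ = 261.3° falls in segment 5 (249.2° to 329.9°, uniform, h = -21): β = 261.3 − 249.2 = 12.1°, B = 80.7°; Δs = -21·12.1/80.7 = -3.1487; s = 61.0000 − 3.1487 = 57.8513
segment 5 (249.2° to 329.9°, uniform, h = -21) is passed completely: s = 61.0000 + (-21) = 40.0000
θ = 339.6° falls in segment 6 (329.9° to 360°, cycloidal, h = -40): β = 339.6 − 329.9 = 9.7°, B = 30.1°; Δs = -40·(0.3223 − sin(2π·0.3223)/(2π)) = -7.1691; s = 40.0000 − 7.1691 = 32.8309
θ=113°: R = R0 + s = 32 + 38.1731 = 70.1731
θ=261.3°: R = R0 + s = 32 + 57.8513 = 89.8513
θ=339.6°: R = R0 + s = 32 + 32.8309 = 64.8309

θ=113°: 70.1731
θ=261.3°: 89.8513
θ=339.6°: 64.8309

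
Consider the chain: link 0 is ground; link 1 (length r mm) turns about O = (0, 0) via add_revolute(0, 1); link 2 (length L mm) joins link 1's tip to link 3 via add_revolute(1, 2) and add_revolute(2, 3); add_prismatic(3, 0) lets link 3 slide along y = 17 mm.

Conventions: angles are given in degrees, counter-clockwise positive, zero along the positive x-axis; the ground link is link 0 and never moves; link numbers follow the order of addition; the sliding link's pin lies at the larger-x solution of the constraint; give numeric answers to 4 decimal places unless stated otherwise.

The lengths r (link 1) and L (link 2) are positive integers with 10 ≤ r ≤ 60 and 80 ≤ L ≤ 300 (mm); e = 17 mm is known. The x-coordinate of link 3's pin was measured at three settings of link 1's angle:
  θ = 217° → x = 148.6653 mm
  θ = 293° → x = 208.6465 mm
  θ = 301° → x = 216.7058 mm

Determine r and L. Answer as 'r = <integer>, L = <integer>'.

constraint per measurement: (x − r cos θ)² + (r sin θ − e)² = L²
subtracting the θ₁ and θ₂ equations cancels the r² and L² terms:
r = (x₁² − x₂²) / (2[(x₁cos θ₁ + e sin θ₁) − (x₂cos θ₂ + e sin θ₂)]) = 55.0000 → r = 55
L² = (x₁ − r cos θ₁)² + (r sin θ₁ − e)² = 39600.9982 → L = 199.0000 → L = 199
check at θ₃=301°: x = 216.7058 (printed 216.7058) ✓

r = 55, L = 199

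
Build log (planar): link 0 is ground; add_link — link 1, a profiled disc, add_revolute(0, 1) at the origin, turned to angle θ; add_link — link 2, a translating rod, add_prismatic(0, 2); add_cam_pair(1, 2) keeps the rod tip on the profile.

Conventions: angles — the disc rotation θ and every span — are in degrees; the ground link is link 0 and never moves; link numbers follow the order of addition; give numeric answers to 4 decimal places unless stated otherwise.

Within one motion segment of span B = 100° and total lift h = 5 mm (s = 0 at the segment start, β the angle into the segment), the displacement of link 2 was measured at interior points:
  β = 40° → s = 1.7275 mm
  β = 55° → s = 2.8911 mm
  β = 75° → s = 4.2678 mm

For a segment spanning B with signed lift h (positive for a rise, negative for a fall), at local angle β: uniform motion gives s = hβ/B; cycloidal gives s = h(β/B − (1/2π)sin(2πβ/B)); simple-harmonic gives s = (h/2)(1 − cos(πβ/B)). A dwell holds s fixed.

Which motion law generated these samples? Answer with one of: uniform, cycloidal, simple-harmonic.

candidates at β/B = r: uniform s = h·r (linear in β); cycloidal s = h·(r − sin(2πr)/(2π)); simple-harmonic s = (h/2)(1 − cos(πr))
β=40°: printed 1.7275 | uniform 2.0000, cycloidal 1.5323, simple-harmonic 1.7275
β=55°: printed 2.8911 | uniform 2.7500, cycloidal 2.9959, simple-harmonic 2.8911
β=75°: printed 4.2678 | uniform 3.7500, cycloidal 4.5458, simple-harmonic 4.2678
only one law matches every sample → simple-harmonic

simple-harmonic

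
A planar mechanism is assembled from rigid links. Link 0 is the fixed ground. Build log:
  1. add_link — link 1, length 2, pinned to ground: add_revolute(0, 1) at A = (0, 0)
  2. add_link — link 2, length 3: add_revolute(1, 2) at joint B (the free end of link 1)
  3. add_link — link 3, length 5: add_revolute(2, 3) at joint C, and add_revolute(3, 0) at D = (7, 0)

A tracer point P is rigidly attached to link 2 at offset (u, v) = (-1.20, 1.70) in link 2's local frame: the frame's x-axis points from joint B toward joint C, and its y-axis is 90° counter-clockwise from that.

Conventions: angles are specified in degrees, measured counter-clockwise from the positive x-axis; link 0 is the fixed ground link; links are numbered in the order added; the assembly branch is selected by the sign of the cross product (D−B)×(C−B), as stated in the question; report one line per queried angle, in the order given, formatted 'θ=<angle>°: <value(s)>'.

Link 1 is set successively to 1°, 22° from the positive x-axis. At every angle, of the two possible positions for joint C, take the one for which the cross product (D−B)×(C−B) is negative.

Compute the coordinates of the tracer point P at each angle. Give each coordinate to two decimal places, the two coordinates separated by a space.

A=(0,0), D=(7.00,0)
θ=1°: B = A + 2.00·(cos1°, sin1°) = (1.9997, 0.0349)
θ=1°: |BD| = 5.0004
θ=1°: circle(B,3.00) ∩ circle(D,5.00): a=0.9003, h=2.8617
θ=1°:   candidates: C₊=(2.9200,2.8903) cross=14.310; C₋=(2.8800,-2.8330) cross=-14.310
θ=1°:   branch - wants cross < 0 → take C=(2.8800,-2.8330) (cross=-14.310)
θ=1°: ex = (C−B)/|BC| = (0.2935,-0.9560); ey = (0.9560,0.2935)
θ=1°: P = B + -1.20·ex + 1.70·ey = (3.2727,1.6809)
θ=22°: B = A + 2.00·(cos22°, sin22°) = (1.8544, 0.7492)
θ=22°: |BD| = 5.1999
θ=22°: circle(B,3.00) ∩ circle(D,5.00): a=1.0615, h=2.8059
θ=22°:   candidates: C₊=(3.3090,3.3729) cross=14.591; C₋=(2.5005,-2.1804) cross=-14.591
θ=22°:   branch - wants cross < 0 → take C=(2.5005,-2.1804) (cross=-14.591)
θ=22°: ex = (C−B)/|BC| = (0.2154,-0.9765); ey = (0.9765,0.2154)
θ=22°: P = B + -1.20·ex + 1.70·ey = (3.2560,2.2872)

θ=1°: 3.27 1.68
θ=22°: 3.26 2.29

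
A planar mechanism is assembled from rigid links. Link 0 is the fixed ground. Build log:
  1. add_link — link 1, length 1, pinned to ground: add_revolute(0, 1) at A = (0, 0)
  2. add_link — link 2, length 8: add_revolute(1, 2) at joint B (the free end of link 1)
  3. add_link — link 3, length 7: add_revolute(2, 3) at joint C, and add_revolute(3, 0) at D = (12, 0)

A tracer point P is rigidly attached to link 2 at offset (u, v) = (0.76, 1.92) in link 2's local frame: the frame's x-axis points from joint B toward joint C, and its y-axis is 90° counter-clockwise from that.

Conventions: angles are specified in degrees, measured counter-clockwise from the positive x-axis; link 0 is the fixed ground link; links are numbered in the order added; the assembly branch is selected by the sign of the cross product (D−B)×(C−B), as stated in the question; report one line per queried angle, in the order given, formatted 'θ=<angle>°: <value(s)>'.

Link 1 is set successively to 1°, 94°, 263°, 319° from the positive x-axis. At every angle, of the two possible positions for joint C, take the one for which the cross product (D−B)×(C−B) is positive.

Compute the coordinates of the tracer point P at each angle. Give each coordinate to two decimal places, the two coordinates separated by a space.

A=(0,0), D=(12.00,0)
θ=1°: B = A + 1.00·(cos1°, sin1°) = (0.9998, 0.0175)
θ=1°: |BD| = 11.0002
θ=1°: circle(B,8.00) ∩ circle(D,7.00): a=6.1819, h=5.0778
θ=1°:   candidates: C₊=(7.1898,5.0855) cross=55.857; C₋=(7.1737,-5.0702) cross=-55.857
θ=1°:   branch + wants cross > 0 → take C=(7.1898,5.0855) (cross=55.857)
θ=1°: ex = (C−B)/|BC| = (0.7737,0.6335); ey = (-0.6335,0.7737)
θ=1°: P = B + 0.76·ex + 1.92·ey = (0.3716,1.9845)
θ=94°: B = A + 1.00·(cos94°, sin94°) = (-0.0698, 0.9976)
θ=94°: |BD| = 12.1109
θ=94°: circle(B,8.00) ∩ circle(D,7.00): a=6.6747, h=4.4100
θ=94°:   candidates: C₊=(6.9455,4.8428) cross=53.409; C₋=(6.2190,-3.9472) cross=-53.409
θ=94°:   branch + wants cross > 0 → take C=(6.9455,4.8428) (cross=53.409)
θ=94°: ex = (C−B)/|BC| = (0.8769,0.4807); ey = (-0.4807,0.8769)
θ=94°: P = B + 0.76·ex + 1.92·ey = (-0.3262,3.0465)
θ=263°: B = A + 1.00·(cos263°, sin263°) = (-0.1219, -0.9925)
θ=263°: |BD| = 12.1624
θ=263°: circle(B,8.00) ∩ circle(D,7.00): a=6.6979, h=4.3748
θ=263°:   candidates: C₊=(6.1966,3.9142) cross=53.208; C₋=(6.9107,-4.8061) cross=-53.208
θ=263°:   branch + wants cross > 0 → take C=(6.1966,3.9142) (cross=53.208)
θ=263°: ex = (C−B)/|BC| = (0.7898,0.6133); ey = (-0.6133,0.7898)
θ=263°: P = B + 0.76·ex + 1.92·ey = (-0.6992,0.9900)
θ=319°: B = A + 1.00·(cos319°, sin319°) = (0.7547, -0.6561)
θ=319°: |BD| = 11.2644
θ=319°: circle(B,8.00) ∩ circle(D,7.00): a=6.2980, h=4.9330
θ=319°:   candidates: C₊=(6.7547,4.6354) cross=55.568; C₋=(7.3293,-5.2139) cross=-55.568
θ=319°:   branch + wants cross > 0 → take C=(6.7547,4.6354) (cross=55.568)
θ=319°: ex = (C−B)/|BC| = (0.7500,0.6614); ey = (-0.6614,0.7500)
θ=319°: P = B + 0.76·ex + 1.92·ey = (0.0548,1.2866)

θ=1°: 0.37 1.98
θ=94°: -0.33 3.05
θ=263°: -0.70 0.99
θ=319°: 0.05 1.29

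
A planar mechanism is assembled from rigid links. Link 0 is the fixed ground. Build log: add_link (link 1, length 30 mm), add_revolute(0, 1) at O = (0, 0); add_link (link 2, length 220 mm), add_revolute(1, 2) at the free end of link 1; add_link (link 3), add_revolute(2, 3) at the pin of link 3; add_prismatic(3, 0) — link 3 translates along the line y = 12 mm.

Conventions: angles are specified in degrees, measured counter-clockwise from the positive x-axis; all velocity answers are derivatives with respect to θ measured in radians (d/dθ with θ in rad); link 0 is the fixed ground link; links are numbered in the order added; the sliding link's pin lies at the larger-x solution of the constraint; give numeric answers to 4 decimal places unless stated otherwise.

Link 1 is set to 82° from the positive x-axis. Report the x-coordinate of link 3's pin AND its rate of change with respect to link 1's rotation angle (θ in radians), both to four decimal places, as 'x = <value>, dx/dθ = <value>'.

geometry: r = 30 mm, L = 220 mm, e = 12 mm
crank pin P = (r cos θ, r sin θ) = (4.175193, 29.708042)
h = r sin θ − e = 29.708042 − 12 = 17.708042
x = r cos θ + √(L² − h²) = 4.175193 + 219.286172 = 223.461365
dx/dθ = −r sin θ − h·r cos θ/√(L² − h²) (θ in radians; h = 17.708042) = -30.045202

x = 223.4614, dx/dθ = -30.0452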